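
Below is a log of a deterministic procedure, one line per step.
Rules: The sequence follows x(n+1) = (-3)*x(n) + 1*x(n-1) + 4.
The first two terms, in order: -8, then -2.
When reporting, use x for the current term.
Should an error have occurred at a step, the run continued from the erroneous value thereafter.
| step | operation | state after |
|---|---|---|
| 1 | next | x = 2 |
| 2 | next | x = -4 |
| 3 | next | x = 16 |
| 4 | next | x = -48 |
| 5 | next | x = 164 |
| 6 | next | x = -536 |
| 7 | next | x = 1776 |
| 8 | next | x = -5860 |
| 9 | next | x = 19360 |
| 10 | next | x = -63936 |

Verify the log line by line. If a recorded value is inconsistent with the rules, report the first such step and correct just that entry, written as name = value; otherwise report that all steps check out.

step 3, x = 18

Recomputing the run from the initial state:
step 1: x = 2
step 2: x = -4
step 3: x = 18
step 4: x = -54
step 5: x = 184
step 6: x = -602
step 7: x = 1994
step 8: x = -6580
step 9: x = 21738
step 10: x = -71790
The first disagreement with the log is at step 3, where the value should be x = 18.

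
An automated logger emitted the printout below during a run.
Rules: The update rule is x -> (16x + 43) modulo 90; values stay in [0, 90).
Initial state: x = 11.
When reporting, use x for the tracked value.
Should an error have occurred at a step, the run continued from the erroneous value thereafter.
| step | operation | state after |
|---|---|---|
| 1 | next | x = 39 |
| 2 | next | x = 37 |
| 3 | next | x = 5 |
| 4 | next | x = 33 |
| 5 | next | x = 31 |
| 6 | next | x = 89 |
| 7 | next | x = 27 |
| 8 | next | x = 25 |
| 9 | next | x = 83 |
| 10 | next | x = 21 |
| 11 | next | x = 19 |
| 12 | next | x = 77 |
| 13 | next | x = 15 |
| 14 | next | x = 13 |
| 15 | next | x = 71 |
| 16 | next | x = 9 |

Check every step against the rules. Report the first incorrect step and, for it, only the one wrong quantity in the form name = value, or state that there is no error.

no error

step 1: x = (16*11 + 43) mod 90 = 39 -> verified
step 2: x = (16*39 + 43) mod 90 = 37 -> agrees with the printout
step 3: x = (16*37 + 43) mod 90 = 5 -> consistent with the printout
step 4: x = (16*5 + 43) mod 90 = 33 -> checks out
step 5: x = (16*33 + 43) mod 90 = 31 -> in agreement
step 6: x = (16*31 + 43) mod 90 = 89 -> no discrepancy
step 7: x = (16*89 + 43) mod 90 = 27 -> no discrepancy
step 8: x = (16*27 + 43) mod 90 = 25 -> confirmed correct
step 9: x = (16*25 + 43) mod 90 = 83 -> in agreement
step 10: x = (16*83 + 43) mod 90 = 21 -> verified
step 11: x = (16*21 + 43) mod 90 = 19 -> matches
step 12: x = (16*19 + 43) mod 90 = 77 -> agrees with the printout
step 13: x = (16*77 + 43) mod 90 = 15 -> same as recorded
step 14: x = (16*15 + 43) mod 90 = 13 -> in agreement
step 15: x = (16*13 + 43) mod 90 = 71 -> confirmed correct
step 16: x = (16*71 + 43) mod 90 = 9 -> exactly as logged
Nothing is out of place; the run is error-free.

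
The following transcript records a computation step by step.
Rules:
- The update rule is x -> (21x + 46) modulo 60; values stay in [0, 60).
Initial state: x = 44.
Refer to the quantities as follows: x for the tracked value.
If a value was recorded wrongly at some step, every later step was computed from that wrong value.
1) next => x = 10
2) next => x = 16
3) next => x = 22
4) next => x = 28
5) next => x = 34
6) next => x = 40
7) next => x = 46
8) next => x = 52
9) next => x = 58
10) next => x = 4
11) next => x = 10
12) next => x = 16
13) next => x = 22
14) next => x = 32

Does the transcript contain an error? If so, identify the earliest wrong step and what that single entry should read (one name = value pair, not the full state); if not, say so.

step 14, x = 28

1. x = (21*44 + 46) mod 60 = 10 (in agreement)
2. x = (21*10 + 46) mod 60 = 16 (verified)
3. x = (21*16 + 46) mod 60 = 22 (in agreement)
4. x = (21*22 + 46) mod 60 = 28 (consistent with the transcript)
5. x = (21*28 + 46) mod 60 = 34 (in agreement)
6. x = (21*34 + 46) mod 60 = 40 (consistent with the transcript)
7. x = (21*40 + 46) mod 60 = 46 (no discrepancy)
8. x = (21*46 + 46) mod 60 = 52 (same as recorded)
9. x = (21*52 + 46) mod 60 = 58 (consistent with the transcript)
10. x = (21*58 + 46) mod 60 = 4 (matches)
11. x = (21*4 + 46) mod 60 = 10 (verified)
12. x = (21*10 + 46) mod 60 = 16 (consistent with the transcript)
13. x = (21*16 + 46) mod 60 = 22 (matches)
14. x = (21*22 + 46) mod 60 = 28 (this is not what the transcript shows)
That makes step 14 the first incorrect line — x = 28 is what it should show.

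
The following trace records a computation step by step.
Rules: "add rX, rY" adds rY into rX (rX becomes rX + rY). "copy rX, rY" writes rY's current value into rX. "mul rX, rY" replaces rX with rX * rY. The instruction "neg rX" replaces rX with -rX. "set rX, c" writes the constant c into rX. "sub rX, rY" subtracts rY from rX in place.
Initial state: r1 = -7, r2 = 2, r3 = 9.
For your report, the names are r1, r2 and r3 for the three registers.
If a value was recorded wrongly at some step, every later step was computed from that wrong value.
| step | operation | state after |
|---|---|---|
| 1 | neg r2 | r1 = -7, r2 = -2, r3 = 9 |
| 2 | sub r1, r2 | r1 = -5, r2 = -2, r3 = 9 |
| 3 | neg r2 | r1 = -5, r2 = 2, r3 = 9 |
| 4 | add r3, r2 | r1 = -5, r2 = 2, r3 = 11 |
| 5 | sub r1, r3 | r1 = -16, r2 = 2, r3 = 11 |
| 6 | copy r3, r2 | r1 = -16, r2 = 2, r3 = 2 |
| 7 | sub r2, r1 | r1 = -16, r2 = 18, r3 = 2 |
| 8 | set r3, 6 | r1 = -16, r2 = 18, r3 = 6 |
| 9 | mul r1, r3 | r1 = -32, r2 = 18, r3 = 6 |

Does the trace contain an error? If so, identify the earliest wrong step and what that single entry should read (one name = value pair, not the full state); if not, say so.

Recomputing the run from the initial state:
step 1: r1 = -7, r2 = -2, r3 = 9
step 2: r1 = -5, r2 = -2, r3 = 9
step 3: r1 = -5, r2 = 2, r3 = 9
step 4: r1 = -5, r2 = 2, r3 = 11
step 5: r1 = -16, r2 = 2, r3 = 11
step 6: r1 = -16, r2 = 2, r3 = 2
step 7: r1 = -16, r2 = 18, r3 = 2
step 8: r1 = -16, r2 = 18, r3 = 6
step 9: r1 = -96, r2 = 18, r3 = 6
The first disagreement with the trace is at step 9, where the value should be r1 = -96.

step 9, r1 = -96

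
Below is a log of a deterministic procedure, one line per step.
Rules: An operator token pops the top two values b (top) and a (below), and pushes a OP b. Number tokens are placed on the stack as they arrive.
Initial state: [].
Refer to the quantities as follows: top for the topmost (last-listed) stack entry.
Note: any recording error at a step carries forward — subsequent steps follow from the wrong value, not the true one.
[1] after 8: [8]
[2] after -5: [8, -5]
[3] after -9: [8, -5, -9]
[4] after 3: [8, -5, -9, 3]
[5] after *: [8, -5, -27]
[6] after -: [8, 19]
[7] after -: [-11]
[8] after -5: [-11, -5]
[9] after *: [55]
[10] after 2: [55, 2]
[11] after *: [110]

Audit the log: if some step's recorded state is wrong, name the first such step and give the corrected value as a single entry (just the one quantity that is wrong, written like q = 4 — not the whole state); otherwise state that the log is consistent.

step 6, top = 22

Step 1: push 8: top = 8 — agrees with the log.
Step 2: push -5: top = -5 — exactly as logged.
Step 3: push -9: top = -9 — checks out.
Step 4: push 3: top = 3 — confirmed correct.
Step 5: -9 * 3 = -27 — consistent with the log.
Step 6: -5 - -27 = 22 — the log disagrees here.
First deviation found at step 6; the corrected entry is top = 22.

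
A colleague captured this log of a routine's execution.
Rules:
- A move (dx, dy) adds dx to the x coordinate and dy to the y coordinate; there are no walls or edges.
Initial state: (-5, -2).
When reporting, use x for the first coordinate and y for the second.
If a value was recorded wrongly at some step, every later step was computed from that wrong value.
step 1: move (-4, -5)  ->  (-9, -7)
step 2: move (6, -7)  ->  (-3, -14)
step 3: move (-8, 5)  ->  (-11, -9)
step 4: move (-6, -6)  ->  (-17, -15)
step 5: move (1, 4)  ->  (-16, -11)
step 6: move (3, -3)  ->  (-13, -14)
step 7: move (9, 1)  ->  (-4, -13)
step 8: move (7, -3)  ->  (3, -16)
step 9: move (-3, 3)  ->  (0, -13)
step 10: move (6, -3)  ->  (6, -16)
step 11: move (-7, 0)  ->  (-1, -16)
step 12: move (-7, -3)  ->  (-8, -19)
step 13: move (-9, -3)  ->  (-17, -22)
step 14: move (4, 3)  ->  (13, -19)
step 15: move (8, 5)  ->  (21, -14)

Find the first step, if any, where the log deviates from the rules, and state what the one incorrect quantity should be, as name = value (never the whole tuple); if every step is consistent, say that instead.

Recomputing the run from the initial state:
step 1: x = -9, y = -7
step 2: x = -3, y = -14
step 3: x = -11, y = -9
step 4: x = -17, y = -15
step 5: x = -16, y = -11
step 6: x = -13, y = -14
step 7: x = -4, y = -13
step 8: x = 3, y = -16
step 9: x = 0, y = -13
step 10: x = 6, y = -16
step 11: x = -1, y = -16
step 12: x = -8, y = -19
step 13: x = -17, y = -22
step 14: x = -13, y = -19
step 15: x = -5, y = -14
The first disagreement with the log is at step 14, where the value should be x = -13.

step 14, x = -13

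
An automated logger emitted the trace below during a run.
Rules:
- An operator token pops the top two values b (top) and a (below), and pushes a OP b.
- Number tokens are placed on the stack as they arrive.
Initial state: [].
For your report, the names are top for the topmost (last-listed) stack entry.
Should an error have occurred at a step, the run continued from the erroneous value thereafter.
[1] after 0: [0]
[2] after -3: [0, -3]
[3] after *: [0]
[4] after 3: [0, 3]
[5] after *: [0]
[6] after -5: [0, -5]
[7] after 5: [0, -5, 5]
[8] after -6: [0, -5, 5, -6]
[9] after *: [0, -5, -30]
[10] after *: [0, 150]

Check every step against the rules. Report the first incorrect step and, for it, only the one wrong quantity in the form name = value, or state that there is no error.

no error

Step 1: push 0: top = 0 — verified.
Step 2: push -3: top = -3 — agrees with the trace.
Step 3: 0 * -3 = 0 — agrees with the trace.
Step 4: push 3: top = 3 — no discrepancy.
Step 5: 0 * 3 = 0 — in agreement.
Step 6: push -5: top = -5 — consistent with the trace.
Step 7: push 5: top = 5 — confirmed correct.
Step 8: push -6: top = -6 — verified.
Step 9: 5 * -6 = -30 — checks out.
Step 10: -5 * -30 = 150 — consistent with the trace.
Every step is consistent.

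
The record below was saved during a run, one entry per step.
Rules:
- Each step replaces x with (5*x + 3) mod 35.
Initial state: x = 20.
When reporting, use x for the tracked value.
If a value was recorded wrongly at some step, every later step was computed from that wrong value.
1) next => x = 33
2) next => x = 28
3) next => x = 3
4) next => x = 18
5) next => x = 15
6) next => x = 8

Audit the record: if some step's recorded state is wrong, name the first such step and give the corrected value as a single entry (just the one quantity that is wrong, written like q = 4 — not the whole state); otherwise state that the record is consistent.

step 5, x = 23

1. x = (5*20 + 3) mod 35 = 33 (matches)
2. x = (5*33 + 3) mod 35 = 28 (in agreement)
3. x = (5*28 + 3) mod 35 = 3 (matches)
4. x = (5*3 + 3) mod 35 = 18 (consistent with the record)
5. x = (5*18 + 3) mod 35 = 23 (this is not what the record shows)
The earliest wrong entry is at step 5: it should read x = 23.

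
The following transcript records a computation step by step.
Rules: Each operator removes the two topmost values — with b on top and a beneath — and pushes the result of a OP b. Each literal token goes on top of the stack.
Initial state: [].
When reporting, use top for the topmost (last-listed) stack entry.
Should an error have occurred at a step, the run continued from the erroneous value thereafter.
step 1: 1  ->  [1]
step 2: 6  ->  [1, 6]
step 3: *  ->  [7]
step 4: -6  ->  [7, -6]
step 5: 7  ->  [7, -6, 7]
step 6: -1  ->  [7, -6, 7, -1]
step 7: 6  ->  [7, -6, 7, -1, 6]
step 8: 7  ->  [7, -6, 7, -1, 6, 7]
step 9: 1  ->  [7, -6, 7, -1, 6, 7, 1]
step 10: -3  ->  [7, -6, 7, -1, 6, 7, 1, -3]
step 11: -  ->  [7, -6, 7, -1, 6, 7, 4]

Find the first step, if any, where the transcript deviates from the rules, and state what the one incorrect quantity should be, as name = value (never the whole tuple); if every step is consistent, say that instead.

step 3, top = 6

Recomputing the run from the initial state:
step 1: [1]
step 2: [1, 6]
step 3: [6]
step 4: [6, -6]
step 5: [6, -6, 7]
step 6: [6, -6, 7, -1]
step 7: [6, -6, 7, -1, 6]
step 8: [6, -6, 7, -1, 6, 7]
step 9: [6, -6, 7, -1, 6, 7, 1]
step 10: [6, -6, 7, -1, 6, 7, 1, -3]
step 11: [6, -6, 7, -1, 6, 7, 4]
The first disagreement with the transcript is at step 3, where the value should be top = 6.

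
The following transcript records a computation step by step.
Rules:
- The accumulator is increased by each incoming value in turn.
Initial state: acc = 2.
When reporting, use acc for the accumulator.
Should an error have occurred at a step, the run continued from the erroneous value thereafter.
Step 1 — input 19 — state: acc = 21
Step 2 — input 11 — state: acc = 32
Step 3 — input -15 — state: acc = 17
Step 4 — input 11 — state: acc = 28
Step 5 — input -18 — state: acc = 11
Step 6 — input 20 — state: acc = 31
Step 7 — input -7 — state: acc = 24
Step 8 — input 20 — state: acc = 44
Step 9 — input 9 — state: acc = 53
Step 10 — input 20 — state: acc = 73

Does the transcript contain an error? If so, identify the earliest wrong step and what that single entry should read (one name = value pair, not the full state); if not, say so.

step 5, acc = 10

1. acc = 2 + 19 = 21 (verified)
2. acc = 21 + 11 = 32 (in agreement)
3. acc = 32 + -15 = 17 (checks out)
4. acc = 17 + 11 = 28 (matches)
5. acc = 28 + -18 = 10 (first mismatch against the transcript)
So the first discrepancy is step 5, where the right value is acc = 10.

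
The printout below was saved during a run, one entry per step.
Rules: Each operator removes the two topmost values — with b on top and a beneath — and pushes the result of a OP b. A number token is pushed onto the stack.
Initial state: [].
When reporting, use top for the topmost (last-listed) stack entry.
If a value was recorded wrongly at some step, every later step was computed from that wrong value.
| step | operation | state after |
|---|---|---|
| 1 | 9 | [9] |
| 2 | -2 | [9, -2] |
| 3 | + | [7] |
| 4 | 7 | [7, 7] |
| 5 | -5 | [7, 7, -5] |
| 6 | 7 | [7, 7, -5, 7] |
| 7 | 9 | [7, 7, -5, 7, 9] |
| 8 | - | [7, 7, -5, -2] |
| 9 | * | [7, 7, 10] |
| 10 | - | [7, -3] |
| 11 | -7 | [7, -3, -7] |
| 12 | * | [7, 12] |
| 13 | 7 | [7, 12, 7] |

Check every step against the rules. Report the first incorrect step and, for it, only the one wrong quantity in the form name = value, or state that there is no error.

step 12, top = 21

1. push 9: top = 9 (checks out)
2. push -2: top = -2 (no discrepancy)
3. 9 + -2 = 7 (same as recorded)
4. push 7: top = 7 (exactly as logged)
5. push -5: top = -5 (verified)
6. push 7: top = 7 (agrees with the printout)
7. push 9: top = 9 (confirmed correct)
8. 7 - 9 = -2 (agrees with the printout)
9. -5 * -2 = 10 (same as recorded)
10. 7 - 10 = -3 (matches)
11. push -7: top = -7 (matches)
12. -3 * -7 = 21 (not what was recorded)
The earliest wrong entry is at step 12: it should read top = 21.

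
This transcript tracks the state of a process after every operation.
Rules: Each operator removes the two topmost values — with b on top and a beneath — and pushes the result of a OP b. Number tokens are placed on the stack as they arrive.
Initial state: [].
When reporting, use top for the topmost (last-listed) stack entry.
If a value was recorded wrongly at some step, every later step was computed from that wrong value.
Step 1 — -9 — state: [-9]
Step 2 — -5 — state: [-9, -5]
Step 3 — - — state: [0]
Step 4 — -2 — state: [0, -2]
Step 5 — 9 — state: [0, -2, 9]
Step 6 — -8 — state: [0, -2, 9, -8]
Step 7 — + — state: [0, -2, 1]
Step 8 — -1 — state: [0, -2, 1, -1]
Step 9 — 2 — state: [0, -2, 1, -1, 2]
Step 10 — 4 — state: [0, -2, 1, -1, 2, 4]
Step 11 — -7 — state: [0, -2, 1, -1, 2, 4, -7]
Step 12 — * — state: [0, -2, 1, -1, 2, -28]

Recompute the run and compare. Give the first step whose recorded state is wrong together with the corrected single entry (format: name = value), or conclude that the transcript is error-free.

step 3, top = -4

Recomputing the run from the initial state:
step 1: [-9]
step 2: [-9, -5]
step 3: [-4]
step 4: [-4, -2]
step 5: [-4, -2, 9]
step 6: [-4, -2, 9, -8]
step 7: [-4, -2, 1]
step 8: [-4, -2, 1, -1]
step 9: [-4, -2, 1, -1, 2]
step 10: [-4, -2, 1, -1, 2, 4]
step 11: [-4, -2, 1, -1, 2, 4, -7]
step 12: [-4, -2, 1, -1, 2, -28]
The first disagreement with the transcript is at step 3, where the value should be top = -4.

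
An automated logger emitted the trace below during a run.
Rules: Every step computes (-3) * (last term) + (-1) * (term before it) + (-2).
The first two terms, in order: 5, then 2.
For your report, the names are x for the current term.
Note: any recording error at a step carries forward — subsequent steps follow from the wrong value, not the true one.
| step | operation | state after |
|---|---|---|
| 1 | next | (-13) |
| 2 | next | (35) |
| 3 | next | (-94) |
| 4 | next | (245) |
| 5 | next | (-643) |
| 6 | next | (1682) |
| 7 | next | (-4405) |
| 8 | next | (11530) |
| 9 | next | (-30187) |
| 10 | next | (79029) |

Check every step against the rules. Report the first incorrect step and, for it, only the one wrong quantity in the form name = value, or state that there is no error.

step 8, x = 11531

Step 1: x = -3*(2) + (-1)*(5) + (-2) = -13 — checks out.
Step 2: x = -3*(-13) + (-1)*(2) + (-2) = 35 — no discrepancy.
Step 3: x = -3*(35) + (-1)*(-13) + (-2) = -94 — exactly as logged.
Step 4: x = -3*(-94) + (-1)*(35) + (-2) = 245 — agrees with the trace.
Step 5: x = -3*(245) + (-1)*(-94) + (-2) = -643 — matches.
Step 6: x = -3*(-643) + (-1)*(245) + (-2) = 1682 — no discrepancy.
Step 7: x = -3*(1682) + (-1)*(-643) + (-2) = -4405 — exactly as logged.
Step 8: x = -3*(-4405) + (-1)*(1682) + (-2) = 11531 — this is not what the trace shows.
First incorrect step: 8; the correct value is x = 11531.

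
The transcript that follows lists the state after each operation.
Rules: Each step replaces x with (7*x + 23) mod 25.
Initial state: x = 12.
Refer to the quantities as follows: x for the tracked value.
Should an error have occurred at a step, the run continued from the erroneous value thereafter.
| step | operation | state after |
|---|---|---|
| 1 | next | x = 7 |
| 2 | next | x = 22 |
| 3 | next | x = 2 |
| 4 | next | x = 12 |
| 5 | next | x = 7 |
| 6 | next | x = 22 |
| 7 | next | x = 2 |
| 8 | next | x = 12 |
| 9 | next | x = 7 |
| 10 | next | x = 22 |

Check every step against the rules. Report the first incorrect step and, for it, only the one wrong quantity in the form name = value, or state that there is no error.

no error

1. x = (7*12 + 23) mod 25 = 7 (matches)
2. x = (7*7 + 23) mod 25 = 22 (verified)
3. x = (7*22 + 23) mod 25 = 2 (no discrepancy)
4. x = (7*2 + 23) mod 25 = 12 (matches)
5. x = (7*12 + 23) mod 25 = 7 (agrees with the transcript)
6. x = (7*7 + 23) mod 25 = 22 (consistent with the transcript)
7. x = (7*22 + 23) mod 25 = 2 (agrees with the transcript)
8. x = (7*2 + 23) mod 25 = 12 (agrees with the transcript)
9. x = (7*12 + 23) mod 25 = 7 (consistent with the transcript)
10. x = (7*7 + 23) mod 25 = 22 (verified)
All steps check out; nothing to correct.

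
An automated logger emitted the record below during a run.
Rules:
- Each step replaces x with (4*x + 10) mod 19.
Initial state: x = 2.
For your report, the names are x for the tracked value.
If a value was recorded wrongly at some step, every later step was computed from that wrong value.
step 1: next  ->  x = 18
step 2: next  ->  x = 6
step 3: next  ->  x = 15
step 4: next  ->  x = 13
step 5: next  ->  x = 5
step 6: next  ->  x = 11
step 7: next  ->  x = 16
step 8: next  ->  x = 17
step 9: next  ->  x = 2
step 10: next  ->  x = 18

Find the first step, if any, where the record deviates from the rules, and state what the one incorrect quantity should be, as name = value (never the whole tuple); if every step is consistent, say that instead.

no error

Step 1: x = (4*2 + 10) mod 19 = 18 — agrees with the record.
Step 2: x = (4*18 + 10) mod 19 = 6 — no discrepancy.
Step 3: x = (4*6 + 10) mod 19 = 15 — checks out.
Step 4: x = (4*15 + 10) mod 19 = 13 — consistent with the record.
Step 5: x = (4*13 + 10) mod 19 = 5 — checks out.
Step 6: x = (4*5 + 10) mod 19 = 11 — checks out.
Step 7: x = (4*11 + 10) mod 19 = 16 — no discrepancy.
Step 8: x = (4*16 + 10) mod 19 = 17 — verified.
Step 9: x = (4*17 + 10) mod 19 = 2 — no discrepancy.
Step 10: x = (4*2 + 10) mod 19 = 18 — matches.
All entries verified; no error found.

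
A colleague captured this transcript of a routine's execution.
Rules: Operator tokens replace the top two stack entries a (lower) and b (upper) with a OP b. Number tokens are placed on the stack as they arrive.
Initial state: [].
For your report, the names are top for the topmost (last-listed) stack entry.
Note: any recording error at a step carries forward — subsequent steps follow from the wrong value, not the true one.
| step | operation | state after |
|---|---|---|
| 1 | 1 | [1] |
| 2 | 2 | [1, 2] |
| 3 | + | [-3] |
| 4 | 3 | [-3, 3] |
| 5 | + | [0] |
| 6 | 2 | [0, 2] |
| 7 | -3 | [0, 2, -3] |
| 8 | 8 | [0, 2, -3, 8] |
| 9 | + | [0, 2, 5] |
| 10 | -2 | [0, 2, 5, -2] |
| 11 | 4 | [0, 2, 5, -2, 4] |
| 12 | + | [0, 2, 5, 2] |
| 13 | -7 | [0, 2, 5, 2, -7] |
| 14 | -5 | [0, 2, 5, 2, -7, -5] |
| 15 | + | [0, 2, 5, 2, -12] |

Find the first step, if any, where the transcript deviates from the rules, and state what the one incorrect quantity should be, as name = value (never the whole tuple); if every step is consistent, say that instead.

step 3, top = 3

Recomputing the run from the initial state:
step 1: [1]
step 2: [1, 2]
step 3: [3]
step 4: [3, 3]
step 5: [6]
step 6: [6, 2]
step 7: [6, 2, -3]
step 8: [6, 2, -3, 8]
step 9: [6, 2, 5]
step 10: [6, 2, 5, -2]
step 11: [6, 2, 5, -2, 4]
step 12: [6, 2, 5, 2]
step 13: [6, 2, 5, 2, -7]
step 14: [6, 2, 5, 2, -7, -5]
step 15: [6, 2, 5, 2, -12]
The first disagreement with the transcript is at step 3, where the value should be top = 3.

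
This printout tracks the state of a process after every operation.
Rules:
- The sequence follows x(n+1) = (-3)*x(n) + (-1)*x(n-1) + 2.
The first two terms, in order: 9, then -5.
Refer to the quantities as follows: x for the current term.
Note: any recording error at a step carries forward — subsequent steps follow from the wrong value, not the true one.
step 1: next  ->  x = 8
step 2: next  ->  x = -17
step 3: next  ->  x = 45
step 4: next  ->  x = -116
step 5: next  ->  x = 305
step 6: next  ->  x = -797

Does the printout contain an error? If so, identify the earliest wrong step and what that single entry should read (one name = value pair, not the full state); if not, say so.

step 1: x = -3*(-5) + (-1)*(9) + (2) = 8 -> no discrepancy
step 2: x = -3*(8) + (-1)*(-5) + (2) = -17 -> confirmed correct
step 3: x = -3*(-17) + (-1)*(8) + (2) = 45 -> confirmed correct
step 4: x = -3*(45) + (-1)*(-17) + (2) = -116 -> consistent with the printout
step 5: x = -3*(-116) + (-1)*(45) + (2) = 305 -> matches
step 6: x = -3*(305) + (-1)*(-116) + (2) = -797 -> no discrepancy
No step deviates from the rules.

no error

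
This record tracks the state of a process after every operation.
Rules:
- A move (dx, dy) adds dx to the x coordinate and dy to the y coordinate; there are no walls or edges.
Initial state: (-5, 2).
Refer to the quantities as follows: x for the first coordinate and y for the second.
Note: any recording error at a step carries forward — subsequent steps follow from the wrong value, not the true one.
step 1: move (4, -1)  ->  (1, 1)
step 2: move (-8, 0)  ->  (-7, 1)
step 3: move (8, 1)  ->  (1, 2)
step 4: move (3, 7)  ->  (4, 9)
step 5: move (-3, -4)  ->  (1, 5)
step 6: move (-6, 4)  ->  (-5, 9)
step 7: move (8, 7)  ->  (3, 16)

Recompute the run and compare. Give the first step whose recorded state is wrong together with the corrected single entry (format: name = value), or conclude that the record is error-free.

step 1: x = -5 + (4) = -1, y = 2 + (-1) = 1 -> first mismatch against the record
So the first discrepancy is step 1, where the right value is x = -1.

step 1, x = -1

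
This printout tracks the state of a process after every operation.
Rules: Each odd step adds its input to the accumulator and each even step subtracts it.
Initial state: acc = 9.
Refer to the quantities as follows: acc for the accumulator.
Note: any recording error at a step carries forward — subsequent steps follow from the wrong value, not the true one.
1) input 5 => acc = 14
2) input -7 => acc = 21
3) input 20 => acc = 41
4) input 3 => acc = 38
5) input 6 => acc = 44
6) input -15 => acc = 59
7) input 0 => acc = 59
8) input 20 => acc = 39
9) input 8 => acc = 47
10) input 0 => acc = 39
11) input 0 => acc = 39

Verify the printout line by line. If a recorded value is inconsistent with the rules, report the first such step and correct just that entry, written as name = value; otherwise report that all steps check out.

step 10, acc = 47

Step 1: acc = 9 + 5 = 14 — agrees with the printout.
Step 2: acc = 14 - -7 = 21 — checks out.
Step 3: acc = 21 + 20 = 41 — confirmed correct.
Step 4: acc = 41 - 3 = 38 — confirmed correct.
Step 5: acc = 38 + 6 = 44 — verified.
Step 6: acc = 44 - -15 = 59 — agrees with the printout.
Step 7: acc = 59 + 0 = 59 — consistent with the printout.
Step 8: acc = 59 - 20 = 39 — consistent with the printout.
Step 9: acc = 39 + 8 = 47 — same as recorded.
Step 10: acc = 47 - 0 = 47 — the entry is off here.
Step 10 is the first one off; corrected, acc = 47.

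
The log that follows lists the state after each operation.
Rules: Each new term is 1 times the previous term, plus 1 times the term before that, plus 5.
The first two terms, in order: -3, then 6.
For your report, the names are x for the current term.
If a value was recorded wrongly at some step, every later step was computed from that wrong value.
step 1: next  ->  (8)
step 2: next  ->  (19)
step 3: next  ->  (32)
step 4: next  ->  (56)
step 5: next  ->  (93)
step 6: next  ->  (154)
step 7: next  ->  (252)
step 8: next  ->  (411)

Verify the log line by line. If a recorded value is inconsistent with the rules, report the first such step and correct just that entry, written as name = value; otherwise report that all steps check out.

Recomputing the run from the initial state:
step 1: x = 8
step 2: x = 19
step 3: x = 32
step 4: x = 56
step 5: x = 93
step 6: x = 154
step 7: x = 252
step 8: x = 411
This matches the log at every step.

no error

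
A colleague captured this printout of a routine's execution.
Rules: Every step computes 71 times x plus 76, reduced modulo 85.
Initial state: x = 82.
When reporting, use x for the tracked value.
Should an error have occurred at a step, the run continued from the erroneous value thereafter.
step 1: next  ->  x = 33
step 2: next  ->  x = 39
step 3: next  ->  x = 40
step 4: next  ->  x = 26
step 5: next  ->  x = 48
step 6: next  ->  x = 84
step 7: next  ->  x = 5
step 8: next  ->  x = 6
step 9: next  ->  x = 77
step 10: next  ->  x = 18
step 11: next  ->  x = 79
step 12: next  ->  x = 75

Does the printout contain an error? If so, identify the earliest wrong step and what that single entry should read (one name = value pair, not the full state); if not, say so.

Recomputing the run from the initial state:
step 1: x = 33
step 2: x = 39
step 3: x = 40
step 4: x = 26
step 5: x = 52
step 6: x = 28
step 7: x = 24
step 8: x = 80
step 9: x = 61
step 10: x = 72
step 11: x = 3
step 12: x = 34
The first disagreement with the printout is at step 5, where the value should be x = 52.

step 5, x = 52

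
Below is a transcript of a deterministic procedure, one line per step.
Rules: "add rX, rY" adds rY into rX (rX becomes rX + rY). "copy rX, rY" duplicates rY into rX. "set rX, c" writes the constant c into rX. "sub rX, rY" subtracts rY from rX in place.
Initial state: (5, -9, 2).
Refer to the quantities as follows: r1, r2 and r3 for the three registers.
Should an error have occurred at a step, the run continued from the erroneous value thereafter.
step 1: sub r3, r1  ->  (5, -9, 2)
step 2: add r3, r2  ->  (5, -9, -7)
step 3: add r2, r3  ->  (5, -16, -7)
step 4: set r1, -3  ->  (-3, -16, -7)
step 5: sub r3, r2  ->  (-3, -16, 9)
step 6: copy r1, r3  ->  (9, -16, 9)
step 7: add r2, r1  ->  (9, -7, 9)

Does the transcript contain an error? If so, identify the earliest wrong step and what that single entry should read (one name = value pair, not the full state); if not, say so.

step 1: r3 = 2 - 5 = -3 -> this is not what the transcript shows
Conclusion: step 1 carries the first error; the entry should be r3 = -3.

step 1, r3 = -3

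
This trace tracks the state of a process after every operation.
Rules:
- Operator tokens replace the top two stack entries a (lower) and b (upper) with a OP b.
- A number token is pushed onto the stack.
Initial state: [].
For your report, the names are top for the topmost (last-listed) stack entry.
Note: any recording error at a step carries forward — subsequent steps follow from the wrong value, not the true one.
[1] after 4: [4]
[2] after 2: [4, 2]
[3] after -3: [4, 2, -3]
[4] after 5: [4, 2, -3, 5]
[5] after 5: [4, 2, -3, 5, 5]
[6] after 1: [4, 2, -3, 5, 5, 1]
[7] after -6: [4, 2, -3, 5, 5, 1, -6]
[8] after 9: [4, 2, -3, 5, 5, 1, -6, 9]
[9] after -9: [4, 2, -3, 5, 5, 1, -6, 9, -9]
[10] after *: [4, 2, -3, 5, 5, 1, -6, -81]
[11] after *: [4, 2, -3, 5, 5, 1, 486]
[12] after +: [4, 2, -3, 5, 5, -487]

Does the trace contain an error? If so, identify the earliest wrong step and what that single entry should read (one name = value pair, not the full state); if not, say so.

Step 1: push 4: top = 4 — consistent with the trace.
Step 2: push 2: top = 2 — exactly as logged.
Step 3: push -3: top = -3 — exactly as logged.
Step 4: push 5: top = 5 — verified.
Step 5: push 5: top = 5 — consistent with the trace.
Step 6: push 1: top = 1 — no discrepancy.
Step 7: push -6: top = -6 — consistent with the trace.
Step 8: push 9: top = 9 — same as recorded.
Step 9: push -9: top = -9 — no discrepancy.
Step 10: 9 * -9 = -81 — verified.
Step 11: -6 * -81 = 486 — agrees with the trace.
Step 12: 1 + 486 = 487 — not what was recorded.
So the first discrepancy is step 12, where the right value is top = 487.

step 12, top = 487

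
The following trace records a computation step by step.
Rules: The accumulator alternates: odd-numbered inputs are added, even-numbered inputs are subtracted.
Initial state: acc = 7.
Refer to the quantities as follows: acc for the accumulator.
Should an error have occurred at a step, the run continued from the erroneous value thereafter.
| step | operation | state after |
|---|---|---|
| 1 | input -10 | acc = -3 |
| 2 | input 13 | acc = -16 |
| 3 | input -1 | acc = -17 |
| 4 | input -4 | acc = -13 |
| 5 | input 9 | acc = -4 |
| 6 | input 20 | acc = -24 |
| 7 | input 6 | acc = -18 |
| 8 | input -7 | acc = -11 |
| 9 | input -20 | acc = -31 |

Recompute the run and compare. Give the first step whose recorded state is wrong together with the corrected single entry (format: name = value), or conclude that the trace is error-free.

no error

Recomputing the run from the initial state:
step 1: acc = -3
step 2: acc = -16
step 3: acc = -17
step 4: acc = -13
step 5: acc = -4
step 6: acc = -24
step 7: acc = -18
step 8: acc = -11
step 9: acc = -31
This matches the trace at every step.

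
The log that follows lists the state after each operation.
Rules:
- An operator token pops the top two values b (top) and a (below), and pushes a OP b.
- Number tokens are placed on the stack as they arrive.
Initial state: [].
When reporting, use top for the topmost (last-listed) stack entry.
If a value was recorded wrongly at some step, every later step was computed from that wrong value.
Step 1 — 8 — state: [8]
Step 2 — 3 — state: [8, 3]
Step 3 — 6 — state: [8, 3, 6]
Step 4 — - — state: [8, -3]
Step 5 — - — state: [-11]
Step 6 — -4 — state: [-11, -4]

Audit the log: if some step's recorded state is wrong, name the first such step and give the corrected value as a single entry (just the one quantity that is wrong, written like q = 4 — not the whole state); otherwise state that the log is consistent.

step 5, top = 11

Recomputing the run from the initial state:
step 1: [8]
step 2: [8, 3]
step 3: [8, 3, 6]
step 4: [8, -3]
step 5: [11]
step 6: [11, -4]
The first disagreement with the log is at step 5, where the value should be top = 11.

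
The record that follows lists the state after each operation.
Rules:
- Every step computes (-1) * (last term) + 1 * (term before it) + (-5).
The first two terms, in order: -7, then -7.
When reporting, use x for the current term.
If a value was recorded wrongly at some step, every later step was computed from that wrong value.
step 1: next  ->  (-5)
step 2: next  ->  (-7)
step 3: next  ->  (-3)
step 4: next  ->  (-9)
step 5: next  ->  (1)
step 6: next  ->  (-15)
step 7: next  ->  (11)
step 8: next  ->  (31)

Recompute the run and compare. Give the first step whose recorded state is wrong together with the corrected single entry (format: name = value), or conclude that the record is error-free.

1. x = -1*(-7) + (1)*(-7) + (-5) = -5 (exactly as logged)
2. x = -1*(-5) + (1)*(-7) + (-5) = -7 (confirmed correct)
3. x = -1*(-7) + (1)*(-5) + (-5) = -3 (exactly as logged)
4. x = -1*(-3) + (1)*(-7) + (-5) = -9 (same as recorded)
5. x = -1*(-9) + (1)*(-3) + (-5) = 1 (no discrepancy)
6. x = -1*(1) + (1)*(-9) + (-5) = -15 (agrees with the record)
7. x = -1*(-15) + (1)*(1) + (-5) = 11 (consistent with the record)
8. x = -1*(11) + (1)*(-15) + (-5) = -31 (the recorded entry deviates here)
First deviation found at step 8; the corrected entry is x = -31.

step 8, x = -31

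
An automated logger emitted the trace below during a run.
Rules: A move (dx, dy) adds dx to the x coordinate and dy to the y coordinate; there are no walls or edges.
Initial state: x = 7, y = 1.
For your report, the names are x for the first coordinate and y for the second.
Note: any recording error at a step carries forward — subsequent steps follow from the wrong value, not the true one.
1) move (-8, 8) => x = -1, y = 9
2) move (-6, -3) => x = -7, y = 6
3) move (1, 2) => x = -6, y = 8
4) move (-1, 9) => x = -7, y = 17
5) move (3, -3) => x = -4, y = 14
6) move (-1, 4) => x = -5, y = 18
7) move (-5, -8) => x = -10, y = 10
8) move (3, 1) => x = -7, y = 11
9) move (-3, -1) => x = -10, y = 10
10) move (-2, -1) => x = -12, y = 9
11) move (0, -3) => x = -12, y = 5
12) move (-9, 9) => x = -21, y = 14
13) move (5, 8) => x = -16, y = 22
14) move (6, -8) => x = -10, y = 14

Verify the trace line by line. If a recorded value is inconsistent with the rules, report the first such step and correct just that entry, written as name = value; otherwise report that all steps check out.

step 11, y = 6

1. x = 7 + (-8) = -1, y = 1 + (8) = 9 (in agreement)
2. x = -1 + (-6) = -7, y = 9 + (-3) = 6 (verified)
3. x = -7 + (1) = -6, y = 6 + (2) = 8 (matches)
4. x = -6 + (-1) = -7, y = 8 + (9) = 17 (consistent with the trace)
5. x = -7 + (3) = -4, y = 17 + (-3) = 14 (matches)
6. x = -4 + (-1) = -5, y = 14 + (4) = 18 (no discrepancy)
7. x = -5 + (-5) = -10, y = 18 + (-8) = 10 (checks out)
8. x = -10 + (3) = -7, y = 10 + (1) = 11 (checks out)
9. x = -7 + (-3) = -10, y = 11 + (-1) = 10 (matches)
10. x = -10 + (-2) = -12, y = 10 + (-1) = 9 (matches)
11. x = -12 + (0) = -12, y = 9 + (-3) = 6 (first mismatch against the trace)
That makes step 11 the first incorrect line — y = 6 is what it should show.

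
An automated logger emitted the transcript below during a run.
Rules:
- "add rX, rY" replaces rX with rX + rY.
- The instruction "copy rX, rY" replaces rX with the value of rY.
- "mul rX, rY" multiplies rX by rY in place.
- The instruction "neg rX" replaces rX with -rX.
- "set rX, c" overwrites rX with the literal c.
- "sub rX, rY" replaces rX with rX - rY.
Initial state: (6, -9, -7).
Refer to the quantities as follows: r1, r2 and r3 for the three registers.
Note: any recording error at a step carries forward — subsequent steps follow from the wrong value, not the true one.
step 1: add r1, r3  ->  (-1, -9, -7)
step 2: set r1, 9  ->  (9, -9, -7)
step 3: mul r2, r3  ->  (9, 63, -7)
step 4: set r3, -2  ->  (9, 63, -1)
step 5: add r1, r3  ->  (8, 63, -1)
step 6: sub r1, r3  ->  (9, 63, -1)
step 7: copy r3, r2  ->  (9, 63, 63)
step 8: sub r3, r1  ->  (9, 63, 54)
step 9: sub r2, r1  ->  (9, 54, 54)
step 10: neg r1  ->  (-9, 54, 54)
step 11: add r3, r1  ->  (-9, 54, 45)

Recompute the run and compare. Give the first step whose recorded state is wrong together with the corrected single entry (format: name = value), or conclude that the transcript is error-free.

step 4, r3 = -2

Step 1: r1 = 6 + -7 = -1 — checks out.
Step 2: r1 = 9 — matches.
Step 3: r2 = -9 * -7 = 63 — same as recorded.
Step 4: r3 = -2 — not what was recorded.
First deviation found at step 4; the corrected entry is r3 = -2.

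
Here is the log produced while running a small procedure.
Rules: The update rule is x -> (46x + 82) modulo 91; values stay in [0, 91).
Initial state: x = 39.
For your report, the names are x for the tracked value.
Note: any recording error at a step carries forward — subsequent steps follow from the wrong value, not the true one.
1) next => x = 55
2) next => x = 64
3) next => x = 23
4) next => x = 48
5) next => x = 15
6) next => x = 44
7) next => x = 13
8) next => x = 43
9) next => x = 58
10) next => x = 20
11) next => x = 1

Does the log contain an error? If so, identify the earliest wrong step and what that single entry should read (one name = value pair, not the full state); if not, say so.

step 1: x = (46*39 + 82) mod 91 = 56 -> the log disagrees here
Conclusion: step 1 carries the first error; the entry should be x = 56.

step 1, x = 56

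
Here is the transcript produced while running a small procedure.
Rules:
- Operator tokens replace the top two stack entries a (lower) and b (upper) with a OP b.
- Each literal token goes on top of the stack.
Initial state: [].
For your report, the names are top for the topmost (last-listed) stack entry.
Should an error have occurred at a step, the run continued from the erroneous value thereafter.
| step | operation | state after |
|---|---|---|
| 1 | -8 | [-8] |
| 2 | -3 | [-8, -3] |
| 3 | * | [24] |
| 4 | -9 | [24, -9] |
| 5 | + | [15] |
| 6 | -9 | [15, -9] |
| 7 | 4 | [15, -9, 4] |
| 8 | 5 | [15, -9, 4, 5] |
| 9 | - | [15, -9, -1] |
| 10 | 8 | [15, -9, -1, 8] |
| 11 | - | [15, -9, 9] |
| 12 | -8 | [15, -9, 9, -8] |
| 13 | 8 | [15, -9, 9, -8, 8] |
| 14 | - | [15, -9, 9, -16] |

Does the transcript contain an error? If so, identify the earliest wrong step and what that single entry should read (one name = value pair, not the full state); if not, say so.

step 11, top = -9

Recomputing the run from the initial state:
step 1: [-8]
step 2: [-8, -3]
step 3: [24]
step 4: [24, -9]
step 5: [15]
step 6: [15, -9]
step 7: [15, -9, 4]
step 8: [15, -9, 4, 5]
step 9: [15, -9, -1]
step 10: [15, -9, -1, 8]
step 11: [15, -9, -9]
step 12: [15, -9, -9, -8]
step 13: [15, -9, -9, -8, 8]
step 14: [15, -9, -9, -16]
The first disagreement with the transcript is at step 11, where the value should be top = -9.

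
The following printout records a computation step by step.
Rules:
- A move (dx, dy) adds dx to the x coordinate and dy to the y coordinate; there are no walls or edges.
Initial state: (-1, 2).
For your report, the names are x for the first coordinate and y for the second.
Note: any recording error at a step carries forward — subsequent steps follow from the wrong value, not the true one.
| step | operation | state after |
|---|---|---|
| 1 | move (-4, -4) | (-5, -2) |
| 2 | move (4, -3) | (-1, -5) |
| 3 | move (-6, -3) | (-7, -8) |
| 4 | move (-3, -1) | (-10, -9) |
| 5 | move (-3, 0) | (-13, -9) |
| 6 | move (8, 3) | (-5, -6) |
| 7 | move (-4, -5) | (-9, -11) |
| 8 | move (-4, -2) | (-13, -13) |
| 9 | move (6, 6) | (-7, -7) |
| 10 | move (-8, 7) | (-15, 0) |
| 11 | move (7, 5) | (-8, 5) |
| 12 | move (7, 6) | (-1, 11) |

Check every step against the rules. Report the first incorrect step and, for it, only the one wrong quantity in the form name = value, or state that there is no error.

step 1: x = -1 + (-4) = -5, y = 2 + (-4) = -2 -> no discrepancy
step 2: x = -5 + (4) = -1, y = -2 + (-3) = -5 -> consistent with the printout
step 3: x = -1 + (-6) = -7, y = -5 + (-3) = -8 -> matches
step 4: x = -7 + (-3) = -10, y = -8 + (-1) = -9 -> agrees with the printout
step 5: x = -10 + (-3) = -13, y = -9 + (0) = -9 -> same as recorded
step 6: x = -13 + (8) = -5, y = -9 + (3) = -6 -> no discrepancy
step 7: x = -5 + (-4) = -9, y = -6 + (-5) = -11 -> agrees with the printout
step 8: x = -9 + (-4) = -13, y = -11 + (-2) = -13 -> no discrepancy
step 9: x = -13 + (6) = -7, y = -13 + (6) = -7 -> agrees with the printout
step 10: x = -7 + (-8) = -15, y = -7 + (7) = 0 -> matches
step 11: x = -15 + (7) = -8, y = 0 + (5) = 5 -> agrees with the printout
step 12: x = -8 + (7) = -1, y = 5 + (6) = 11 -> no discrepancy
The whole run recomputes cleanly — no discrepancies.

no error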